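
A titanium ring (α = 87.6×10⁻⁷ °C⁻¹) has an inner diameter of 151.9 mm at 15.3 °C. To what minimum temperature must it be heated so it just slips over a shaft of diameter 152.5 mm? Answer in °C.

T = 466 °C

Required Δd = 152.5 − 151.9 = 0.6 mm
Δd = αd₀ΔT ⇒ ΔT = Δd/(αd₀) = 0.6 / (87.6×10⁻⁷ × 151.9) = 450.91 K
T_min = 15.3 + 450.91 = 466.21 °C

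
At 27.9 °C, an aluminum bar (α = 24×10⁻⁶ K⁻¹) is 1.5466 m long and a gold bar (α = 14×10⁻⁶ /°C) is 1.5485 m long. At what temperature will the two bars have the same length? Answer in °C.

T = 151.0 °C

L₁(1 + α₁ΔT) = L₂(1 + α₂ΔT) ⇒ ΔT = (L₂ − L₁)/(α₁L₁ − α₂L₂)
L₂ − L₁ = 1.5485 − 1.5466 = 1.90×10⁻³ m
α₁L₁ − α₂L₂ = 24×10⁻⁶×1.5466 − 14×10⁻⁶×1.5485 = 1.54394×10⁻⁵ m/K
ΔT = 1.90×10⁻³ / 1.54394×10⁻⁵ = 123.062 K
T = 27.9 + 123.062 = 150.962 °C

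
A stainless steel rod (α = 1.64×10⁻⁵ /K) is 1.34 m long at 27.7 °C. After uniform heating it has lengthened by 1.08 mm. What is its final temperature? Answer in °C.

ΔL = αL₀ΔT ⇒ ΔT = ΔL / (αL₀)
ΔT = 1.08×10⁻³ m / (1.64×10⁻⁵ × 1.34 m) = 49.145 K
T = 27.7 + 49.145 = 76.845 °C

T = 76.8 °C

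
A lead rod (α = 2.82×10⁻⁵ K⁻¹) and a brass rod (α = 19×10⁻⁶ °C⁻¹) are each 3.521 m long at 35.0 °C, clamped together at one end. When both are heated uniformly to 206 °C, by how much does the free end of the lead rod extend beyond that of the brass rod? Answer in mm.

5.54 mm

ΔT = 171.0 K
lead: ΔL = 2.82×10⁻⁵ × 3.521 m × 171.0 = 1.6979×10⁻² m = 16.979 mm
brass: ΔL = 19×10⁻⁶ × 3.521 m × 171.0 = 1.1440×10⁻² m = 11.440 mm
difference = 16.979 − 11.440 = 5.539 mm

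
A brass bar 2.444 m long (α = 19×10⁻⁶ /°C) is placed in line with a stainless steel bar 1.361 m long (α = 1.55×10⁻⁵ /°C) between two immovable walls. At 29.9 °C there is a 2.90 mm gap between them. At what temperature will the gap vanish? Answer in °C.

Gap closes when ΔL₁ + ΔL₂ = 2.90 mm = 2.90×10⁻³ m
(α₁L₁ + α₂L₂)ΔT = g
α₁L₁ + α₂L₂ = 19×10⁻⁶×2.444 + 1.55×10⁻⁵×1.361 = 6.75315×10⁻⁵ m/K
ΔT = 2.90×10⁻³ / 6.75315×10⁻⁵ = 42.943 K
T = 29.9 + 42.943 = 72.843 °C

T = 72.8 °C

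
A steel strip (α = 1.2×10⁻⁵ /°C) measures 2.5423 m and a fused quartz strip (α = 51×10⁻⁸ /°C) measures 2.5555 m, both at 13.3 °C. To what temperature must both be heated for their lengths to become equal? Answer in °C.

T = 465.3 °C

Equal length when α₁L₁ΔT − α₂L₂ΔT = L₂ − L₁ = 1.32×10⁻² m
α₁L₁ = 3.05076×10⁻⁵, α₂L₂ = 1.303305×10⁻⁶ → Δ(αL) = 2.9204295×10⁻⁵ m/K
ΔT = 1.32×10⁻² / 2.9204295×10⁻⁵ = 451.988 K, so T = 13.3 + 451.988 = 465.288 °C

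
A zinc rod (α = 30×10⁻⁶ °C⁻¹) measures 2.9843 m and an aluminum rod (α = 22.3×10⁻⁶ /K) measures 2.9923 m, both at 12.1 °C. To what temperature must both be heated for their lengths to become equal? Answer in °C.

T = 363.0 °C

L₁(1 + α₁ΔT) = L₂(1 + α₂ΔT) ⇒ ΔT = (L₂ − L₁)/(α₁L₁ − α₂L₂)
L₂ − L₁ = 2.9923 − 2.9843 = 8.00×10⁻³ m
α₁L₁ − α₂L₂ = 30×10⁻⁶×2.9843 − 22.3×10⁻⁶×2.9923 = 2.280071×10⁻⁵ m/K
ΔT = 8.00×10⁻³ / 2.280071×10⁻⁵ = 350.866 K
T = 12.1 + 350.866 = 362.966 °C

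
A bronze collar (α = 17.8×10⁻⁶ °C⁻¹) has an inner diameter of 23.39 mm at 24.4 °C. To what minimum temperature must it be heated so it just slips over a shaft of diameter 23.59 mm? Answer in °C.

T = 505 °C

Required Δd = 23.59 − 23.39 = 0.20 mm
Δd = αd₀ΔT ⇒ ΔT = Δd/(αd₀) = 0.20 / (17.8×10⁻⁶ × 23.39) = 480.37 K
T_min = 24.4 + 480.37 = 504.77 °C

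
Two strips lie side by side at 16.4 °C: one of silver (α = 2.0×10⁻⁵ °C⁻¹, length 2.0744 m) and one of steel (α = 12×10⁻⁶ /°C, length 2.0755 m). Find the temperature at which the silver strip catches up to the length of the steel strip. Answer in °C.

T = 82.74 °C

L₁(1 + α₁ΔT) = L₂(1 + α₂ΔT) ⇒ ΔT = (L₂ − L₁)/(α₁L₁ − α₂L₂)
L₂ − L₁ = 2.0755 − 2.0744 = 1.10×10⁻³ m
α₁L₁ − α₂L₂ = 2.0×10⁻⁵×2.0744 − 12×10⁻⁶×2.0755 = 1.6582×10⁻⁵ m/K
ΔT = 1.10×10⁻³ / 1.6582×10⁻⁵ = 66.3370 K
T = 16.4 + 66.3370 = 82.7370 °C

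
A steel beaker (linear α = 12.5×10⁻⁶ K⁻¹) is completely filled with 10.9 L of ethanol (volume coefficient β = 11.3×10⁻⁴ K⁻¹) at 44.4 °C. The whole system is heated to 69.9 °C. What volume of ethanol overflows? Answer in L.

The beaker also expands: β_container ≈ 3α = 3.75×10⁻⁵ /K
Net overflow = V₀(β_liq − 3α_cont)ΔT
β − 3α = 1.13×10⁻³ − 3.75×10⁻⁵ = 1.0925×10⁻³ /K; ΔT = 25.5 K
ΔV = 10.9 × 1.0925×10⁻³ × 25.5 = 0.304 L

0.304 L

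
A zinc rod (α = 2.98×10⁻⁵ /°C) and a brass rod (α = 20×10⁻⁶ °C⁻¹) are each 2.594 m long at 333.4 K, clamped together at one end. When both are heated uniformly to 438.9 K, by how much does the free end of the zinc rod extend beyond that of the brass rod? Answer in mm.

2.68 mm

ΔT = 105.5 K
zinc: ΔL = 2.98×10⁻⁵ × 2.594 m × 105.5 = 8.1553×10⁻³ m = 8.1553 mm
brass: ΔL = 20×10⁻⁶ × 2.594 m × 105.5 = 5.4733×10⁻³ m = 5.4733 mm
difference = 8.1553 − 5.4733 = 2.6820 mm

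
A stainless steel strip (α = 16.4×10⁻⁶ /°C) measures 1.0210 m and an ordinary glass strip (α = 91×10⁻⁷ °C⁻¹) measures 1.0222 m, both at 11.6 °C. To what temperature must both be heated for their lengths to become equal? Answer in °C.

T = 172.8 °C

Equal length when α₁L₁ΔT − α₂L₂ΔT = L₂ − L₁ = 1.20×10⁻³ m
α₁L₁ = 1.67444×10⁻⁵, α₂L₂ = 9.30202×10⁻⁶ → Δ(αL) = 7.44238×10⁻⁶ m/K
ΔT = 1.20×10⁻³ / 7.44238×10⁻⁶ = 161.239 K, so T = 11.6 + 161.239 = 172.839 °C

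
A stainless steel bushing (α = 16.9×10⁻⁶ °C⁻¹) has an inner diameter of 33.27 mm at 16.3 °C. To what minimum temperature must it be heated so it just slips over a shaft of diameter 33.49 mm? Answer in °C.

T = 408 °C

Required Δd = 33.49 − 33.27 = 0.22 mm
Δd = αd₀ΔT ⇒ ΔT = Δd/(αd₀) = 0.22 / (16.9×10⁻⁶ × 33.27) = 391.28 K
T_min = 16.3 + 391.28 = 407.58 °C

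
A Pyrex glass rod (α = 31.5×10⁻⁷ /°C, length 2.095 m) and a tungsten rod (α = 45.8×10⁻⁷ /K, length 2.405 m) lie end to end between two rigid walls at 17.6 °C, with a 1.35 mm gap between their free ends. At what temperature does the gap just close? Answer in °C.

α₁L₁ = 6.59925×10⁻⁶ m/K, α₂L₂ = 1.10149×10⁻⁵ m/K → total 1.761415×10⁻⁵ m/K
ΔT = g/(α₁L₁+α₂L₂) = 1.35×10⁻³ / 1.761415×10⁻⁵ = 76.643 K
T = 17.6 + 76.643 = 94.243 °C

T = 94.2 °C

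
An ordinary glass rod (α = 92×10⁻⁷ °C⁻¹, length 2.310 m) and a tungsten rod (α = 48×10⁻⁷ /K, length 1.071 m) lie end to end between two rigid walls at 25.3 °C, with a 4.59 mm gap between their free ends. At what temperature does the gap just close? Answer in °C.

T = 199 °C

Gap closes when ΔL₁ + ΔL₂ = 4.59 mm = 4.59×10⁻³ m
(α₁L₁ + α₂L₂)ΔT = g
α₁L₁ + α₂L₂ = 92×10⁻⁷×2.310 + 48×10⁻⁷×1.071 = 2.63928×10⁻⁵ m/K
ΔT = 4.59×10⁻³ / 2.63928×10⁻⁵ = 173.91 K
T = 25.3 + 173.91 = 199.21 °C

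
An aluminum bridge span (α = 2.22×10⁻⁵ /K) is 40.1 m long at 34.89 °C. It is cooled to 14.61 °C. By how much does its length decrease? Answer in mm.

|ΔT| = |14.61 − 34.89| = 20.28 K
ΔL = αL₀ΔT = (2.22×10⁻⁵)(40.1)(20.28) = 1.81×10⁻² m

ΔL = 18.1 mm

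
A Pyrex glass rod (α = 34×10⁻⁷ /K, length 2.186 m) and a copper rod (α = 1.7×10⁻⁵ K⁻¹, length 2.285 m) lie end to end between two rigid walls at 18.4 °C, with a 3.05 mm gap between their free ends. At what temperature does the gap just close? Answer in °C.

α₁L₁ = 7.4324×10⁻⁶ m/K, α₂L₂ = 3.8845×10⁻⁵ m/K → total 4.62774×10⁻⁵ m/K
ΔT = g/(α₁L₁+α₂L₂) = 3.05×10⁻³ / 4.62774×10⁻⁵ = 65.907 K
T = 18.4 + 65.907 = 84.307 °C

T = 84.3 °C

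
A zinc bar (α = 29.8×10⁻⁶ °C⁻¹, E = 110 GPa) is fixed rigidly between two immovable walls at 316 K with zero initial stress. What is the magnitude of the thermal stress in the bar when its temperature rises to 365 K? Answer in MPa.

σ = 161 MPa

Fully constrained: the free strain ε = αΔT is blocked, so σ = Eε = EαΔT.
|ΔT| = 49 K
σ = 110×10⁹ × 29.8×10⁻⁶ × 49 = 1.61×10⁸ Pa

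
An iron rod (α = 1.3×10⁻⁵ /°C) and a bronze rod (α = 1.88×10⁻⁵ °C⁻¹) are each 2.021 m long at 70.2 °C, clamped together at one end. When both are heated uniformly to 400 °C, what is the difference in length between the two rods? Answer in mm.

3.87 mm

ΔT = 329.8 K
iron: ΔL = 1.3×10⁻⁵ × 2.021 m × 329.8 = 8.6648×10⁻³ m = 8.6648 mm
bronze: ΔL = 1.88×10⁻⁵ × 2.021 m × 329.8 = 1.2531×10⁻² m = 12.531 mm
difference = 12.531 − 8.6648 = 3.8662 mm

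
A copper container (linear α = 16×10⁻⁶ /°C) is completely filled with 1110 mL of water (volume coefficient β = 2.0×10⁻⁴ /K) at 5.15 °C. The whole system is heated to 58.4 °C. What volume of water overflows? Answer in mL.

The container also expands: β_container ≈ 3α = 4.8×10⁻⁵ /K
Net overflow = V₀(β_liq − 3α_cont)ΔT
β − 3α = 2.00×10⁻⁴ − 4.8×10⁻⁵ = 1.52×10⁻⁴ /K; ΔT = 53.25 K
ΔV = 1110 × 1.52×10⁻⁴ × 53.25 = 8.98 mL

8.98 mL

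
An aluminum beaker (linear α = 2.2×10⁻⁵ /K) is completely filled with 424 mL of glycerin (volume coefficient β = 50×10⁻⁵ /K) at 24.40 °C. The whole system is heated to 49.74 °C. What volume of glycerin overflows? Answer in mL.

The beaker also expands: β_container ≈ 3α = 6.6×10⁻⁵ /K
Net overflow = V₀(β_liq − 3α_cont)ΔT
β − 3α = 5.00×10⁻⁴ − 6.6×10⁻⁵ = 4.34×10⁻⁴ /K; ΔT = 25.34 K
ΔV = 424 × 4.34×10⁻⁴ × 25.34 = 4.66 mL

4.66 mL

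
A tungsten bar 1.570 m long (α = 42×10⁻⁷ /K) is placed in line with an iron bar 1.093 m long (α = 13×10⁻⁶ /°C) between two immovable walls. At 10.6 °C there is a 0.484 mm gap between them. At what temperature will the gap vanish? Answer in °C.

α₁L₁ = 6.594×10⁻⁶ m/K, α₂L₂ = 1.4209×10⁻⁵ m/K → total 2.0803×10⁻⁵ m/K
ΔT = g/(α₁L₁+α₂L₂) = 4.84×10⁻⁴ / 2.0803×10⁻⁵ = 23.266 K
T = 10.6 + 23.266 = 33.866 °C

T = 33.9 °C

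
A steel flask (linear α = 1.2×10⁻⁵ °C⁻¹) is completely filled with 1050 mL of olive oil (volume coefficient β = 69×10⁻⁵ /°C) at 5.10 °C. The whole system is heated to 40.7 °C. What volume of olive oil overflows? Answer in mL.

The flask also expands: β_container ≈ 3α = 3.6×10⁻⁵ /K
Net overflow = V₀(β_liq − 3α_cont)ΔT
β − 3α = 6.90×10⁻⁴ − 3.6×10⁻⁵ = 6.54×10⁻⁴ /K; ΔT = 35.60 K
ΔV = 1050 × 6.54×10⁻⁴ × 35.60 = 24.4 mL

24.4 mL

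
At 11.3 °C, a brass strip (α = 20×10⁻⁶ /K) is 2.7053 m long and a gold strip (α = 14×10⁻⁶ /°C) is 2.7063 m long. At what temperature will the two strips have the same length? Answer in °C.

Equal length when α₁L₁ΔT − α₂L₂ΔT = L₂ − L₁ = 1.00×10⁻³ m
α₁L₁ = 5.4106×10⁻⁵, α₂L₂ = 3.78882×10⁻⁵ → Δ(αL) = 1.62178×10⁻⁵ m/K
ΔT = 1.00×10⁻³ / 1.62178×10⁻⁵ = 61.6606 K, so T = 11.3 + 61.6606 = 72.9606 °C

T = 72.96 °C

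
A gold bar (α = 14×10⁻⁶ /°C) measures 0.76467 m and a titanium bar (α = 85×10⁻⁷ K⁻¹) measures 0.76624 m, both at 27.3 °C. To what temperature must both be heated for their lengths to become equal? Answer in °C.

T = 401.8 °C

Equal length when α₁L₁ΔT − α₂L₂ΔT = L₂ − L₁ = 1.57×10⁻³ m
α₁L₁ = 1.070538×10⁻⁵, α₂L₂ = 6.51304×10⁻⁶ → Δ(αL) = 4.19234×10⁻⁶ m/K
ΔT = 1.57×10⁻³ / 4.19234×10⁻⁶ = 374.493 K, so T = 27.3 + 374.493 = 401.793 °C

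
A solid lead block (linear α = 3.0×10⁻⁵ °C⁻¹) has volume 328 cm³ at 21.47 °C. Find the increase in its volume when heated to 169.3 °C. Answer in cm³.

ΔV = 4.36 cm³

Isotropic solid: β ≈ 3α = 9.0×10⁻⁵ /K; ΔT = 147.83 K
ΔV = 3αV₀ΔT = 3(3.0×10⁻⁵)(328)(147.83) = 4.36 cm³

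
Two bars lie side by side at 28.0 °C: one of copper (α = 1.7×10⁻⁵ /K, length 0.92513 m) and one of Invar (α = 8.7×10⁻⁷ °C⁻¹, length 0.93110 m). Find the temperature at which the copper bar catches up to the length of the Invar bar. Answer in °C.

Equal length when α₁L₁ΔT − α₂L₂ΔT = L₂ − L₁ = 5.97×10⁻³ m
α₁L₁ = 1.572721×10⁻⁵, α₂L₂ = 8.10057×10⁻⁷ → Δ(αL) = 1.4917153×10⁻⁵ m/K
ΔT = 5.97×10⁻³ / 1.4917153×10⁻⁵ = 400.210 K, so T = 28.0 + 400.210 = 428.210 °C

T = 428.2 °C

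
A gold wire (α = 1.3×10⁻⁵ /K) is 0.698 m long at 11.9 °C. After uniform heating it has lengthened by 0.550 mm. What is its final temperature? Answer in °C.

T = 72.5 °C

ΔL = αL₀ΔT ⇒ ΔT = ΔL / (αL₀)
ΔT = 0.550×10⁻³ m / (1.3×10⁻⁵ × 0.698 m) = 60.613 K
T = 11.9 + 60.613 = 72.513 °C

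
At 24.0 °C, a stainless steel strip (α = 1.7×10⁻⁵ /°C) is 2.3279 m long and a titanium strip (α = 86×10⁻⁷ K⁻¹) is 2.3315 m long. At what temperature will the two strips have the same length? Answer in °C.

T = 208.4 °C

L₁(1 + α₁ΔT) = L₂(1 + α₂ΔT) ⇒ ΔT = (L₂ − L₁)/(α₁L₁ − α₂L₂)
L₂ − L₁ = 2.3315 − 2.3279 = 3.60×10⁻³ m
α₁L₁ − α₂L₂ = 1.7×10⁻⁵×2.3279 − 86×10⁻⁷×2.3315 = 1.95234×10⁻⁵ m/K
ΔT = 3.60×10⁻³ / 1.95234×10⁻⁵ = 184.394 K
T = 24.0 + 184.394 = 208.394 °C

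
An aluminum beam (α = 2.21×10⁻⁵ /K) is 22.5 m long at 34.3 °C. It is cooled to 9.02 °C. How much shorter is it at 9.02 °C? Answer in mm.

|ΔT| = |9.02 − 34.3| = 25.28 K
ΔL = αL₀ΔT = (2.21×10⁻⁵)(22.5)(25.28) = 1.26×10⁻² m

ΔL = 12.6 mm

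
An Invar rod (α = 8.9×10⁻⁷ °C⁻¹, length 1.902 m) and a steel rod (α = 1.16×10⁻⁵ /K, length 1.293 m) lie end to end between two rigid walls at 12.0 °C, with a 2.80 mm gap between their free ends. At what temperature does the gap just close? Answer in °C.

T = 180 °C

Gap closes when ΔL₁ + ΔL₂ = 2.80 mm = 2.80×10⁻³ m
(α₁L₁ + α₂L₂)ΔT = g
α₁L₁ + α₂L₂ = 8.9×10⁻⁷×1.902 + 1.16×10⁻⁵×1.293 = 1.669158×10⁻⁵ m/K
ΔT = 2.80×10⁻³ / 1.669158×10⁻⁵ = 167.75 K
T = 12.0 + 167.75 = 179.75 °C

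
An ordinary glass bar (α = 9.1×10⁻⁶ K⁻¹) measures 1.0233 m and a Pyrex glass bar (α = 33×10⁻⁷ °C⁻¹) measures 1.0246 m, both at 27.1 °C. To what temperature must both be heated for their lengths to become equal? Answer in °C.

T = 246.3 °C

L₁(1 + α₁ΔT) = L₂(1 + α₂ΔT) ⇒ ΔT = (L₂ − L₁)/(α₁L₁ − α₂L₂)
L₂ − L₁ = 1.0246 − 1.0233 = 1.30×10⁻³ m
α₁L₁ − α₂L₂ = 9.1×10⁻⁶×1.0233 − 33×10⁻⁷×1.0246 = 5.93085×10⁻⁶ m/K
ΔT = 1.30×10⁻³ / 5.93085×10⁻⁶ = 219.193 K
T = 27.1 + 219.193 = 246.293 °C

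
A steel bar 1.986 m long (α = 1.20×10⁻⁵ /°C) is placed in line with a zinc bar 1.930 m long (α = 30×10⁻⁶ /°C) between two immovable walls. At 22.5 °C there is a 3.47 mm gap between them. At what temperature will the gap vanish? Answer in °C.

α₁L₁ = 2.3832×10⁻⁵ m/K, α₂L₂ = 5.790×10⁻⁵ m/K → total 8.1732×10⁻⁵ m/K
ΔT = g/(α₁L₁+α₂L₂) = 3.47×10⁻³ / 8.1732×10⁻⁵ = 42.456 K
T = 22.5 + 42.456 = 64.956 °C

T = 65.0 °C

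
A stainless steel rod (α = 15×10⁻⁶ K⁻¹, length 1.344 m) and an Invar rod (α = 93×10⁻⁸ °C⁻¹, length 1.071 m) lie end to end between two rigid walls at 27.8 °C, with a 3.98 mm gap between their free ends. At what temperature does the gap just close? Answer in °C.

T = 216 °C

Gap closes when ΔL₁ + ΔL₂ = 3.98 mm = 3.98×10⁻³ m
(α₁L₁ + α₂L₂)ΔT = g
α₁L₁ + α₂L₂ = 15×10⁻⁶×1.344 + 93×10⁻⁸×1.071 = 2.115603×10⁻⁵ m/K
ΔT = 3.98×10⁻³ / 2.115603×10⁻⁵ = 188.13 K
T = 27.8 + 188.13 = 215.93 °C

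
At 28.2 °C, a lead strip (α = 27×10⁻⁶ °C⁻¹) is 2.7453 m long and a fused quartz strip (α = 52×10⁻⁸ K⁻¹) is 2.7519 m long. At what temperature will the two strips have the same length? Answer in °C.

Equal length when α₁L₁ΔT − α₂L₂ΔT = L₂ − L₁ = 6.60×10⁻³ m
α₁L₁ = 7.41231×10⁻⁵, α₂L₂ = 1.430988×10⁻⁶ → Δ(αL) = 7.2692112×10⁻⁵ m/K
ΔT = 6.60×10⁻³ / 7.2692112×10⁻⁵ = 90.794 K, so T = 28.2 + 90.794 = 118.994 °C

T = 119.0 °C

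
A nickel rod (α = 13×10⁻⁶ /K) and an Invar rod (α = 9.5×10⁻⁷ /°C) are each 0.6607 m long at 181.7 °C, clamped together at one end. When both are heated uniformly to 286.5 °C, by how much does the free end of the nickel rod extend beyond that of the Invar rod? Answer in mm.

0.834 mm

ΔT = 104.8 K
nickel: ΔL = 13×10⁻⁶ × 0.6607 m × 104.8 = 9.0014×10⁻⁴ m = 0.90014 mm
Invar: ΔL = 9.5×10⁻⁷ × 0.6607 m × 104.8 = 6.5779×10⁻⁵ m = 0.065779 mm
difference = 0.90014 − 0.065779 = 0.834361 mm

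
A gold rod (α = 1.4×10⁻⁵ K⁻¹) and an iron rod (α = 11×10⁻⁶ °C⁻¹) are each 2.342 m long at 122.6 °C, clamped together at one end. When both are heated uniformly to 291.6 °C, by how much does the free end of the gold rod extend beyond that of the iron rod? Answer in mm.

ΔT = 169.0 K
gold: ΔL = 1.4×10⁻⁵ × 2.342 m × 169.0 = 5.5412×10⁻³ m = 5.5412 mm
iron: ΔL = 11×10⁻⁶ × 2.342 m × 169.0 = 4.3538×10⁻³ m = 4.3538 mm
difference = 5.5412 − 4.3538 = 1.1874 mm

1.19 mm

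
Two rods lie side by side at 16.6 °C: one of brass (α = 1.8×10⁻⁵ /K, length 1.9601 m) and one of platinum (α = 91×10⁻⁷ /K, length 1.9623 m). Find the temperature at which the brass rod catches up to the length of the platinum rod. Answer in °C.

T = 142.9 °C

L₁(1 + α₁ΔT) = L₂(1 + α₂ΔT) ⇒ ΔT = (L₂ − L₁)/(α₁L₁ − α₂L₂)
L₂ − L₁ = 1.9623 − 1.9601 = 2.20×10⁻³ m
α₁L₁ − α₂L₂ = 1.8×10⁻⁵×1.9601 − 91×10⁻⁷×1.9623 = 1.742487×10⁻⁵ m/K
ΔT = 2.20×10⁻³ / 1.742487×10⁻⁵ = 126.256 K
T = 16.6 + 126.256 = 142.856 °C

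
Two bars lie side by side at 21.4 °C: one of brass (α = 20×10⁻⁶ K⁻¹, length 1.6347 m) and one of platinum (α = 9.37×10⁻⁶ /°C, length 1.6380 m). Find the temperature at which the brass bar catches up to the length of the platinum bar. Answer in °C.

L₁(1 + α₁ΔT) = L₂(1 + α₂ΔT) ⇒ ΔT = (L₂ − L₁)/(α₁L₁ − α₂L₂)
L₂ − L₁ = 1.6380 − 1.6347 = 3.30×10⁻³ m
α₁L₁ − α₂L₂ = 20×10⁻⁶×1.6347 − 9.37×10⁻⁶×1.6380 = 1.734594×10⁻⁵ m/K
ΔT = 3.30×10⁻³ / 1.734594×10⁻⁵ = 190.246 K
T = 21.4 + 190.246 = 211.646 °C

T = 211.6 °C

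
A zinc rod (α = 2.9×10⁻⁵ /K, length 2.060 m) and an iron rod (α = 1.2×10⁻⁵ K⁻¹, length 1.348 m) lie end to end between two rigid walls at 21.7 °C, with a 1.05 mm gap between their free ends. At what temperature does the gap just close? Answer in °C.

α₁L₁ = 5.974×10⁻⁵ m/K, α₂L₂ = 1.6176×10⁻⁵ m/K → total 7.5916×10⁻⁵ m/K
ΔT = g/(α₁L₁+α₂L₂) = 1.05×10⁻³ / 7.5916×10⁻⁵ = 13.831 K
T = 21.7 + 13.831 = 35.531 °C

T = 35.5 °C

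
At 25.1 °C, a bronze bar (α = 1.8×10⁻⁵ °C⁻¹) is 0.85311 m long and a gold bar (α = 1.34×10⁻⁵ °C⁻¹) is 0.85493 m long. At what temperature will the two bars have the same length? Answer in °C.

T = 491.8 °C

Equal length when α₁L₁ΔT − α₂L₂ΔT = L₂ − L₁ = 1.82×10⁻³ m
α₁L₁ = 1.535598×10⁻⁵, α₂L₂ = 1.1456062×10⁻⁵ → Δ(αL) = 3.899918×10⁻⁶ m/K
ΔT = 1.82×10⁻³ / 3.899918×10⁻⁶ = 466.676 K, so T = 25.1 + 466.676 = 491.776 °C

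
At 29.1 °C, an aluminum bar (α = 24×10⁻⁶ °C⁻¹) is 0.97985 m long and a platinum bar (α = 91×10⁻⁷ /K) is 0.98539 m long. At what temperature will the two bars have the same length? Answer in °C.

T = 409.9 °C

Equal length when α₁L₁ΔT − α₂L₂ΔT = L₂ − L₁ = 5.54×10⁻³ m
α₁L₁ = 2.35164×10⁻⁵, α₂L₂ = 8.967049×10⁻⁶ → Δ(αL) = 1.4549351×10⁻⁵ m/K
ΔT = 5.54×10⁻³ / 1.4549351×10⁻⁵ = 380.773 K, so T = 29.1 + 380.773 = 409.873 °C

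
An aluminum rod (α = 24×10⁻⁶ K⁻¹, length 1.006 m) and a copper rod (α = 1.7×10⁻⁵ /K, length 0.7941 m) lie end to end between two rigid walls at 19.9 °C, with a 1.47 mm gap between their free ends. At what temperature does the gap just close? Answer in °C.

T = 59.0 °C

α₁L₁ = 2.4144×10⁻⁵ m/K, α₂L₂ = 1.34997×10⁻⁵ m/K → total 3.76437×10⁻⁵ m/K
ΔT = g/(α₁L₁+α₂L₂) = 1.47×10⁻³ / 3.76437×10⁻⁵ = 39.050 K
T = 19.9 + 39.050 = 58.950 °C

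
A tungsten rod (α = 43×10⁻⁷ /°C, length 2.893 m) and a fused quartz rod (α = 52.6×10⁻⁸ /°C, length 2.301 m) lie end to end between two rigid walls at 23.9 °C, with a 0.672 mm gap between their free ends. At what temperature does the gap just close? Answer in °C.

T = 73.1 °C

Gap closes when ΔL₁ + ΔL₂ = 0.672 mm = 6.72×10⁻⁴ m
(α₁L₁ + α₂L₂)ΔT = g
α₁L₁ + α₂L₂ = 43×10⁻⁷×2.893 + 52.6×10⁻⁸×2.301 = 1.3650226×10⁻⁵ m/K
ΔT = 6.72×10⁻⁴ / 1.3650226×10⁻⁵ = 49.230 K
T = 23.9 + 49.230 = 73.130 °C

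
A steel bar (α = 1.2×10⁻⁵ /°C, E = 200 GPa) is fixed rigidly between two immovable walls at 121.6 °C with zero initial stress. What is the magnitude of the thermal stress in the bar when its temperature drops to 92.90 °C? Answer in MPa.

Fully constrained: the free strain ε = αΔT is blocked, so σ = Eε = EαΔT.
|ΔT| = 28.70 K
σ = 200×10⁹ × 1.2×10⁻⁵ × 28.70 = 6.89×10⁷ Pa

σ = 68.9 MPa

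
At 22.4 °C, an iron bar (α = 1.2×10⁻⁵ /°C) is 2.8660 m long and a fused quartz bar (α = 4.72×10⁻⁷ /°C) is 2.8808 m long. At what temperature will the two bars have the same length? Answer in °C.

Equal length when α₁L₁ΔT − α₂L₂ΔT = L₂ − L₁ = 1.48×10⁻² m
α₁L₁ = 3.4392×10⁻⁵, α₂L₂ = 1.3597376×10⁻⁶ → Δ(αL) = 3.30322624×10⁻⁵ m/K
ΔT = 1.48×10⁻² / 3.30322624×10⁻⁵ = 448.047 K, so T = 22.4 + 448.047 = 470.447 °C

T = 470.4 °C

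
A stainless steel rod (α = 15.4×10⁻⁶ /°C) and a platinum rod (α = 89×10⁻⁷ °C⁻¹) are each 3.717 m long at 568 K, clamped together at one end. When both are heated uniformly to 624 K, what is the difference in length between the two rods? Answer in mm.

1.35 mm

ΔT = 56 K
stainless steel: ΔL = 15.4×10⁻⁶ × 3.717 m × 56 = 3.2055×10⁻³ m = 3.2055 mm
platinum: ΔL = 89×10⁻⁷ × 3.717 m × 56 = 1.8526×10⁻³ m = 1.8526 mm
difference = 3.2055 − 1.8526 = 1.3529 mm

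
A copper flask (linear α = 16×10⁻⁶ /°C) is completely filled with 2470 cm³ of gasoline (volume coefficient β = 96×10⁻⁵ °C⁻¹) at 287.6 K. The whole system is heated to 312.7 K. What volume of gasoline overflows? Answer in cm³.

56.5 cm³

The flask also expands: β_container ≈ 3α = 4.8×10⁻⁵ /K
Net overflow = V₀(β_liq − 3α_cont)ΔT
β − 3α = 9.60×10⁻⁴ − 4.8×10⁻⁵ = 9.12×10⁻⁴ /K; ΔT = 25.1 K
ΔV = 2470 × 9.12×10⁻⁴ × 25.1 = 56.5 cm³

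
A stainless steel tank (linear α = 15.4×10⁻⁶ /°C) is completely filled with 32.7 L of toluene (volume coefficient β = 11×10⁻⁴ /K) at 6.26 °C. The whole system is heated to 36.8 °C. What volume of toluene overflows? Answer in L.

1.05 L

The tank also expands: β_container ≈ 3α = 4.62×10⁻⁵ /K
Net overflow = V₀(β_liq − 3α_cont)ΔT
β − 3α = 1.10×10⁻³ − 4.62×10⁻⁵ = 1.0538×10⁻³ /K; ΔT = 30.54 K
ΔV = 32.7 × 1.0538×10⁻³ × 30.54 = 1.05 L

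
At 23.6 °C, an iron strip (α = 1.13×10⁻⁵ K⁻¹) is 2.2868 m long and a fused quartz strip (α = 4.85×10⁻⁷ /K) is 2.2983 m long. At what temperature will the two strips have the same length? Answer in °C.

L₁(1 + α₁ΔT) = L₂(1 + α₂ΔT) ⇒ ΔT = (L₂ − L₁)/(α₁L₁ − α₂L₂)
L₂ − L₁ = 2.2983 − 2.2868 = 1.15×10⁻² m
α₁L₁ − α₂L₂ = 1.13×10⁻⁵×2.2868 − 4.85×10⁻⁷×2.2983 = 2.47261645×10⁻⁵ m/K
ΔT = 1.15×10⁻² / 2.47261645×10⁻⁵ = 465.094 K
T = 23.6 + 465.094 = 488.694 °C

T = 488.7 °C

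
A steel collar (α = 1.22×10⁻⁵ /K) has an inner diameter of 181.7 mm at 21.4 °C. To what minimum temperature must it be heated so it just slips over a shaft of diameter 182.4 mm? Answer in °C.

Required Δd = 182.4 − 181.7 = 0.7 mm
Δd = αd₀ΔT ⇒ ΔT = Δd/(αd₀) = 0.7 / (1.22×10⁻⁵ × 181.7) = 315.78 K
T_min = 21.4 + 315.78 = 337.18 °C

T = 337 °C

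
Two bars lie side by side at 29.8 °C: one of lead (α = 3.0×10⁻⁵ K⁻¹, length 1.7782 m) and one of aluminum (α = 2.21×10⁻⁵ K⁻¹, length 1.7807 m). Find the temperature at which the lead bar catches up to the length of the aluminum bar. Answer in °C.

T = 208.5 °C

Equal length when α₁L₁ΔT − α₂L₂ΔT = L₂ − L₁ = 2.50×10⁻³ m
α₁L₁ = 5.3346×10⁻⁵, α₂L₂ = 3.935347×10⁻⁵ → Δ(αL) = 1.399253×10⁻⁵ m/K
ΔT = 2.50×10⁻³ / 1.399253×10⁻⁵ = 178.667 K, so T = 29.8 + 178.667 = 208.467 °C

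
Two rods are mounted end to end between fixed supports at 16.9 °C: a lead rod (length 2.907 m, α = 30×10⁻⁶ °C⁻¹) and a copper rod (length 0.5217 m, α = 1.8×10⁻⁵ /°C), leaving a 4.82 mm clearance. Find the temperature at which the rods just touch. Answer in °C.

α₁L₁ = 8.721×10⁻⁵ m/K, α₂L₂ = 9.3906×10⁻⁶ m/K → total 9.66006×10⁻⁵ m/K
ΔT = g/(α₁L₁+α₂L₂) = 4.82×10⁻³ / 9.66006×10⁻⁵ = 49.896 K
T = 16.9 + 49.896 = 66.796 °C

T = 66.8 °C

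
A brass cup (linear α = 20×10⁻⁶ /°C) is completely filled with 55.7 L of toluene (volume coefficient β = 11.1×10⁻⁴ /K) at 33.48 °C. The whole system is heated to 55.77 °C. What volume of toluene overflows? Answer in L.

The cup also expands: β_container ≈ 3α = 6.0×10⁻⁵ /K
Net overflow = V₀(β_liq − 3α_cont)ΔT
β − 3α = 1.11×10⁻³ − 6.0×10⁻⁵ = 1.05×10⁻³ /K; ΔT = 22.29 K
ΔV = 55.7 × 1.05×10⁻³ × 22.29 = 1.30 L

1.30 L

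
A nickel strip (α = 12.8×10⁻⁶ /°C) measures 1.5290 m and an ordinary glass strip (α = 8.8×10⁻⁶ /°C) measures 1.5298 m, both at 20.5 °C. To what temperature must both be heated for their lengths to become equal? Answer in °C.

Equal length when α₁L₁ΔT − α₂L₂ΔT = L₂ − L₁ = 8.00×10⁻⁴ m
α₁L₁ = 1.95712×10⁻⁵, α₂L₂ = 1.346224×10⁻⁵ → Δ(αL) = 6.10896×10⁻⁶ m/K
ΔT = 8.00×10⁻⁴ / 6.10896×10⁻⁶ = 130.955 K, so T = 20.5 + 130.955 = 151.455 °C

T = 151.5 °C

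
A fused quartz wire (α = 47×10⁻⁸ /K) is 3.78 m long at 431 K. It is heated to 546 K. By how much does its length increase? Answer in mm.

|ΔT| = |546 − 431| = 115 K
ΔL = αL₀ΔT = (47×10⁻⁸)(3.78)(115) = 2.04×10⁻⁴ m

ΔL = 0.204 mm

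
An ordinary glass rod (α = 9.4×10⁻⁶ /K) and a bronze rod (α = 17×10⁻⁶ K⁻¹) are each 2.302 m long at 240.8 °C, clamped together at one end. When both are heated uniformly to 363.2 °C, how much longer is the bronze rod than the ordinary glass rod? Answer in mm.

2.14 mm

ΔT = 122.4 K
ordinary glass: ΔL = 9.4×10⁻⁶ × 2.302 m × 122.4 = 2.6486×10⁻³ m = 2.6486 mm
bronze: ΔL = 17×10⁻⁶ × 2.302 m × 122.4 = 4.7900×10⁻³ m = 4.7900 mm
difference = 4.7900 − 2.6486 = 2.1414 mm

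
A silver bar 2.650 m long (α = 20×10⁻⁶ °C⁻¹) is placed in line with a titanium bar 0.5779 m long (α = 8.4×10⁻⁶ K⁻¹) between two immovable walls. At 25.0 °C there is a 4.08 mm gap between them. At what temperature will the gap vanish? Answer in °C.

α₁L₁ = 5.300×10⁻⁵ m/K, α₂L₂ = 4.85436×10⁻⁶ m/K → total 5.785436×10⁻⁵ m/K
ΔT = g/(α₁L₁+α₂L₂) = 4.08×10⁻³ / 5.785436×10⁻⁵ = 70.522 K
T = 25.0 + 70.522 = 95.522 °C

T = 95.5 °C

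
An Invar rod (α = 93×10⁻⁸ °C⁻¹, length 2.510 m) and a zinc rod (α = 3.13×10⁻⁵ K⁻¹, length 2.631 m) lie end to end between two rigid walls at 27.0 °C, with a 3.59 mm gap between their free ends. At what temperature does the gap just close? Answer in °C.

T = 69.4 °C

α₁L₁ = 2.3343×10⁻⁶ m/K, α₂L₂ = 8.23503×10⁻⁵ m/K → total 8.46846×10⁻⁵ m/K
ΔT = g/(α₁L₁+α₂L₂) = 3.59×10⁻³ / 8.46846×10⁻⁵ = 42.393 K
T = 27.0 + 42.393 = 69.393 °C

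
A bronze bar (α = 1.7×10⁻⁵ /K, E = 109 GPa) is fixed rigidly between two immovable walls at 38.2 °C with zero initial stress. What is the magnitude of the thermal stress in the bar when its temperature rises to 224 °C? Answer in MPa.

σ = 344 MPa

Fully constrained: the free strain ε = αΔT is blocked, so σ = Eε = EαΔT.
|ΔT| = 185.8 K
σ = 109×10⁹ × 1.7×10⁻⁵ × 185.8 = 3.44×10⁸ Pa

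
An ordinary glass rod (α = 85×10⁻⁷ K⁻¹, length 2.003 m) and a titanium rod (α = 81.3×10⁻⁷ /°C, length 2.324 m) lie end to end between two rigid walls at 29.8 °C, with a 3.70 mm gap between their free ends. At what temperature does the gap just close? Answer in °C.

Gap closes when ΔL₁ + ΔL₂ = 3.70 mm = 3.70×10⁻³ m
(α₁L₁ + α₂L₂)ΔT = g
α₁L₁ + α₂L₂ = 85×10⁻⁷×2.003 + 81.3×10⁻⁷×2.324 = 3.591962×10⁻⁵ m/K
ΔT = 3.70×10⁻³ / 3.591962×10⁻⁵ = 103.01 K
T = 29.8 + 103.01 = 132.81 °C

T = 133 °C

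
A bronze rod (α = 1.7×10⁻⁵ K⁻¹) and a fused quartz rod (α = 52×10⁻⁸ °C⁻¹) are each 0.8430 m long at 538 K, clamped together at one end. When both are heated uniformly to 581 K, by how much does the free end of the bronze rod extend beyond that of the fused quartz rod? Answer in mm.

0.597 mm

ΔT = 43 K
bronze: ΔL = 1.7×10⁻⁵ × 0.8430 m × 43 = 6.1623×10⁻⁴ m = 0.61623 mm
fused quartz: ΔL = 52×10⁻⁸ × 0.8430 m × 43 = 1.8849×10⁻⁵ m = 0.018849 mm
difference = 0.61623 − 0.018849 = 0.597381 mm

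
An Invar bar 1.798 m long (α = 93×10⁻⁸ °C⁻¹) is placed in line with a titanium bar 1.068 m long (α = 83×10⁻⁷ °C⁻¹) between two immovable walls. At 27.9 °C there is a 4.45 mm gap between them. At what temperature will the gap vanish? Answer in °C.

T = 450 °C

Gap closes when ΔL₁ + ΔL₂ = 4.45 mm = 4.45×10⁻³ m
(α₁L₁ + α₂L₂)ΔT = g
α₁L₁ + α₂L₂ = 93×10⁻⁸×1.798 + 83×10⁻⁷×1.068 = 1.053654×10⁻⁵ m/K
ΔT = 4.45×10⁻³ / 1.053654×10⁻⁵ = 422.34 K
T = 27.9 + 422.34 = 450.24 °C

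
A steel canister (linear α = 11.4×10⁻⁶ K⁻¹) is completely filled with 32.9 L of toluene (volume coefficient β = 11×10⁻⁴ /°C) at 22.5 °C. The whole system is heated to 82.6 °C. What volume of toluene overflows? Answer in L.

2.11 L

The canister also expands: β_container ≈ 3α = 3.42×10⁻⁵ /K
Net overflow = V₀(β_liq − 3α_cont)ΔT
β − 3α = 1.10×10⁻³ − 3.42×10⁻⁵ = 1.0658×10⁻³ /K; ΔT = 60.1 K
ΔV = 32.9 × 1.0658×10⁻³ × 60.1 = 2.11 L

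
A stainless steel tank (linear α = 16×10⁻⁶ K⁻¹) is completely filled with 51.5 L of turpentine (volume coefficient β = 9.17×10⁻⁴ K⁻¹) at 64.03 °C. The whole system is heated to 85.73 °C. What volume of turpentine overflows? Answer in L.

0.971 L

The tank also expands: β_container ≈ 3α = 4.8×10⁻⁵ /K
Net overflow = V₀(β_liq − 3α_cont)ΔT
β − 3α = 9.17×10⁻⁴ − 4.8×10⁻⁵ = 8.69×10⁻⁴ /K; ΔT = 21.70 K
ΔV = 51.5 × 8.69×10⁻⁴ × 21.70 = 0.971 L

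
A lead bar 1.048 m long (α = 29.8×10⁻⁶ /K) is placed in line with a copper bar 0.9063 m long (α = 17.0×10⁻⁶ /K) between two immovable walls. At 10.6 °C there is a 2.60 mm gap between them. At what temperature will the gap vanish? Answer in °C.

α₁L₁ = 3.12304×10⁻⁵ m/K, α₂L₂ = 1.54071×10⁻⁵ m/K → total 4.66375×10⁻⁵ m/K
ΔT = g/(α₁L₁+α₂L₂) = 2.60×10⁻³ / 4.66375×10⁻⁵ = 55.749 K
T = 10.6 + 55.749 = 66.349 °C

T = 66.3 °C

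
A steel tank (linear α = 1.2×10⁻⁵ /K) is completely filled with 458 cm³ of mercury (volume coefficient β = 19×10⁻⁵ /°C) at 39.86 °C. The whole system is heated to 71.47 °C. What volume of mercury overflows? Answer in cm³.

2.23 cm³

The tank also expands: β_container ≈ 3α = 3.6×10⁻⁵ /K
Net overflow = V₀(β_liq − 3α_cont)ΔT
β − 3α = 1.90×10⁻⁴ − 3.6×10⁻⁵ = 1.54×10⁻⁴ /K; ΔT = 31.61 K
ΔV = 458 × 1.54×10⁻⁴ × 31.61 = 2.23 cm³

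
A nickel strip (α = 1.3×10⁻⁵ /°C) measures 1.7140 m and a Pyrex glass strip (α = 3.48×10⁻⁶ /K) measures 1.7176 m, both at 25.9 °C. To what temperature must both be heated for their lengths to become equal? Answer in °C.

Equal length when α₁L₁ΔT − α₂L₂ΔT = L₂ − L₁ = 3.60×10⁻³ m
α₁L₁ = 2.2282×10⁻⁵, α₂L₂ = 5.977248×10⁻⁶ → Δ(αL) = 1.6304752×10⁻⁵ m/K
ΔT = 3.60×10⁻³ / 1.6304752×10⁻⁵ = 220.795 K, so T = 25.9 + 220.795 = 246.695 °C

T = 246.7 °C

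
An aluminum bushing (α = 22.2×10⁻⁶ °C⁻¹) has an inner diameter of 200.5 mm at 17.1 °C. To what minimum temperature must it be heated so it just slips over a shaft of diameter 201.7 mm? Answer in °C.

T = 287 °C

Required Δd = 201.7 − 200.5 = 1.2 mm
Δd = αd₀ΔT ⇒ ΔT = Δd/(αd₀) = 1.2 / (22.2×10⁻⁶ × 200.5) = 269.60 K
T_min = 17.1 + 269.60 = 286.70 °C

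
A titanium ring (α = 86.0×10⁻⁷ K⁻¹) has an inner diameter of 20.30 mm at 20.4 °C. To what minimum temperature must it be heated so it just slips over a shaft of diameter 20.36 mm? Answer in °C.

Required Δd = 20.36 − 20.30 = 0.06 mm
Δd = αd₀ΔT ⇒ ΔT = Δd/(αd₀) = 0.06 / (86.0×10⁻⁷ × 20.30) = 343.68 K
T_min = 20.4 + 343.68 = 364.08 °C

T = 364 °C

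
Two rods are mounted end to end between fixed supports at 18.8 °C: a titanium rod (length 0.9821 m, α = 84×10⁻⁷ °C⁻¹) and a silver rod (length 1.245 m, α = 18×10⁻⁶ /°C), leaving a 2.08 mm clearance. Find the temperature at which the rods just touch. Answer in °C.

T = 86.6 °C

Gap closes when ΔL₁ + ΔL₂ = 2.08 mm = 2.08×10⁻³ m
(α₁L₁ + α₂L₂)ΔT = g
α₁L₁ + α₂L₂ = 84×10⁻⁷×0.9821 + 18×10⁻⁶×1.245 = 3.065964×10⁻⁵ m/K
ΔT = 2.08×10⁻³ / 3.065964×10⁻⁵ = 67.842 K
T = 18.8 + 67.842 = 86.642 °C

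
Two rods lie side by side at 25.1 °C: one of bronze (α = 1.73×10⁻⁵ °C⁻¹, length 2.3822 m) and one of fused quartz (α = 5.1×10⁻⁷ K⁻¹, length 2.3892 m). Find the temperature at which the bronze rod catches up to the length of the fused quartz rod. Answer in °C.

T = 200.1 °C

L₁(1 + α₁ΔT) = L₂(1 + α₂ΔT) ⇒ ΔT = (L₂ − L₁)/(α₁L₁ − α₂L₂)
L₂ − L₁ = 2.3892 − 2.3822 = 7.00×10⁻³ m
α₁L₁ − α₂L₂ = 1.73×10⁻⁵×2.3822 − 5.1×10⁻⁷×2.3892 = 3.9993568×10⁻⁵ m/K
ΔT = 7.00×10⁻³ / 3.9993568×10⁻⁵ = 175.028 K
T = 25.1 + 175.028 = 200.128 °C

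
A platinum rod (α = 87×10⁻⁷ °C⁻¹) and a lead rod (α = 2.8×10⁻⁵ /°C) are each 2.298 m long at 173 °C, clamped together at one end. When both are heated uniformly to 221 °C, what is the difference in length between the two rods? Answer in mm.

ΔT = 48 K
platinum: ΔL = 87×10⁻⁷ × 2.298 m × 48 = 9.5964×10⁻⁴ m = 0.95964 mm
lead: ΔL = 2.8×10⁻⁵ × 2.298 m × 48 = 3.0885×10⁻³ m = 3.0885 mm
difference = 3.0885 − 0.95964 = 2.12886 mm

2.13 mm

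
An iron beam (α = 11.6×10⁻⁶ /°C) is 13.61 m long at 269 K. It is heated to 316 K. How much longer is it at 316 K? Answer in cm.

ΔL = 0.742 cm

|ΔT| = |316 − 269| = 47 K
ΔL = αL₀ΔT = (11.6×10⁻⁶)(13.61)(47) = 7.42×10⁻³ m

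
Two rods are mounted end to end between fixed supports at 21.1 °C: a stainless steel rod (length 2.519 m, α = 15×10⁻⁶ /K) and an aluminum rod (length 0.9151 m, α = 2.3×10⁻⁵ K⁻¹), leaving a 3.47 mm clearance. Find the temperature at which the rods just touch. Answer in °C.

Gap closes when ΔL₁ + ΔL₂ = 3.47 mm = 3.47×10⁻³ m
(α₁L₁ + α₂L₂)ΔT = g
α₁L₁ + α₂L₂ = 15×10⁻⁶×2.519 + 2.3×10⁻⁵×0.9151 = 5.88323×10⁻⁵ m/K
ΔT = 3.47×10⁻³ / 5.88323×10⁻⁵ = 58.981 K
T = 21.1 + 58.981 = 80.081 °C

T = 80.1 °C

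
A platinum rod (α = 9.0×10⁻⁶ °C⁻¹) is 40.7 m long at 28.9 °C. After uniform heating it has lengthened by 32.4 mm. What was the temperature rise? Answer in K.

ΔT = 88.5 K

ΔL = αL₀ΔT ⇒ ΔT = ΔL / (αL₀)
ΔT = 32.4×10⁻³ m / (9.0×10⁻⁶ × 40.7 m) = 88.452 K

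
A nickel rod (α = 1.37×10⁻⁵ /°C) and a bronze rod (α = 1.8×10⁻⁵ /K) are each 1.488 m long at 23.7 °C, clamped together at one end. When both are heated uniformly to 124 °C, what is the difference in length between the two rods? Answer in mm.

ΔT = 100.3 K
nickel: ΔL = 1.37×10⁻⁵ × 1.488 m × 100.3 = 2.0447×10⁻³ m = 2.0447 mm
bronze: ΔL = 1.8×10⁻⁵ × 1.488 m × 100.3 = 2.6864×10⁻³ m = 2.6864 mm
difference = 2.6864 − 2.0447 = 0.6417 mm

0.642 mm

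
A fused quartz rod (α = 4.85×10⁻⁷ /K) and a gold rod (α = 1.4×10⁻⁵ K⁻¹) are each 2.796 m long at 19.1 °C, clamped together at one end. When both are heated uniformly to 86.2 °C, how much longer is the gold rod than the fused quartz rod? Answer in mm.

ΔT = 67.1 K
fused quartz: ΔL = 4.85×10⁻⁷ × 2.796 m × 67.1 = 9.0992×10⁻⁵ m = 0.090992 mm
gold: ΔL = 1.4×10⁻⁵ × 2.796 m × 67.1 = 2.6266×10⁻³ m = 2.6266 mm
difference = 2.6266 − 0.090992 = 2.535608 mm

2.54 mm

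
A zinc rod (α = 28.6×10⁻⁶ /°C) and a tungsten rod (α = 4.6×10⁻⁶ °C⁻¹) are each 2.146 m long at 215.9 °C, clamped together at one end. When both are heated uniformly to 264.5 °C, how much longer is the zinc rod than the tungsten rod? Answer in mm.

2.50 mm

ΔT = 48.6 K
zinc: ΔL = 28.6×10⁻⁶ × 2.146 m × 48.6 = 2.9829×10⁻³ m = 2.9829 mm
tungsten: ΔL = 4.6×10⁻⁶ × 2.146 m × 48.6 = 4.7976×10⁻⁴ m = 0.47976 mm
difference = 2.9829 − 0.47976 = 2.50314 mm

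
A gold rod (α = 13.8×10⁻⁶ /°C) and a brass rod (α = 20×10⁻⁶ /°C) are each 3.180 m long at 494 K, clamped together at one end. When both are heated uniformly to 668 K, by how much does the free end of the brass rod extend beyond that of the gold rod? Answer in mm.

ΔT = 174 K
gold: ΔL = 13.8×10⁻⁶ × 3.180 m × 174 = 7.6358×10⁻³ m = 7.6358 mm
brass: ΔL = 20×10⁻⁶ × 3.180 m × 174 = 1.1066×10⁻² m = 11.066 mm
difference = 11.066 − 7.6358 = 3.4302 mm

3.43 mm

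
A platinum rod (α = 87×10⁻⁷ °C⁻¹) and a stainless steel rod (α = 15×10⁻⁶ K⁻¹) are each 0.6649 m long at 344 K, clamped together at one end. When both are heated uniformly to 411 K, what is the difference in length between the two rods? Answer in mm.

0.281 mm

ΔT = 67 K
platinum: ΔL = 87×10⁻⁷ × 0.6649 m × 67 = 3.8757×10⁻⁴ m = 0.38757 mm
stainless steel: ΔL = 15×10⁻⁶ × 0.6649 m × 67 = 6.6822×10⁻⁴ m = 0.66822 mm
difference = 0.66822 − 0.38757 = 0.28065 mm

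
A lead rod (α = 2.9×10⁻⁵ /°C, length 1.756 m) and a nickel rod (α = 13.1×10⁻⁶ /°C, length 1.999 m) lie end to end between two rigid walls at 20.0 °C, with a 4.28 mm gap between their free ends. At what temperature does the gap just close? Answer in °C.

T = 75.5 °C

Gap closes when ΔL₁ + ΔL₂ = 4.28 mm = 4.28×10⁻³ m
(α₁L₁ + α₂L₂)ΔT = g
α₁L₁ + α₂L₂ = 2.9×10⁻⁵×1.756 + 13.1×10⁻⁶×1.999 = 7.71109×10⁻⁵ m/K
ΔT = 4.28×10⁻³ / 7.71109×10⁻⁵ = 55.504 K
T = 20.0 + 55.504 = 75.504 °C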